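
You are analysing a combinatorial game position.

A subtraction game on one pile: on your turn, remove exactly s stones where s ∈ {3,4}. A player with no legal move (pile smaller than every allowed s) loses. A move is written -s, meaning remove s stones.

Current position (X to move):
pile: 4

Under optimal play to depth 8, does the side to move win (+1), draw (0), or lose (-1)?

value(4, X) = +1

p1 X@[4]: -3[1]+1* -4[0]+1
p2 O@[1] terminal -1; root [4] d8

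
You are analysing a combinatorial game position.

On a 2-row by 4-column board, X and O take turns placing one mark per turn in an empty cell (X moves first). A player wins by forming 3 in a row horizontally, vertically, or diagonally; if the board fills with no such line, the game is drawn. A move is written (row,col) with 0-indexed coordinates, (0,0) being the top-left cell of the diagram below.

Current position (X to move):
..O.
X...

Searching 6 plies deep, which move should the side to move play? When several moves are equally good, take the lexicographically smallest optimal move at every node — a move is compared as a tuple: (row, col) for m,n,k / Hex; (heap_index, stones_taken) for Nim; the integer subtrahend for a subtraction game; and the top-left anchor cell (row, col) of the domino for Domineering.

[..O./X...] X move#1: (0,0):+0/X.O./X...*, (0,1):+0/.XO./X..., (0,3):+0/..OX/X..., (1,1):+0/..O./XX.., (1,2):+0/..O./X.X., (1,3):-1/..O./X..X
[X.O./X...] O move#2: (0,1):+0/XOO./X...*, (0,3):+0/X.OO/X..., (1,1):+0/X.O./XO.., (1,2):+0/X.O./X.O., (1,3):+0/X.O./X..O
[XOO./X...] X move#3: (0,3):+0/XOOX/X...*, (1,1):-1/XOO./XX.., (1,2):-1/XOO./X.X., (1,3):-1/XOO./X..X
[XOOX/X...] O move#4: (1,1):+0/XOOX/XO..*, (1,2):+0/XOOX/X.O., (1,3):+0/XOOX/X..O
[XOOX/XO..] X move#5: (1,2):+0/XOOX/XOX.*, (1,3):+0/XOOX/XO.X
[XOOX/XOX.] O move#6: (1,3):+0/XOOX/XOXO*
[XOOX/XOXO] end (terminal +0, X#7); searched ..O./X... to 6

X's best at [..O./X...]: (0,0)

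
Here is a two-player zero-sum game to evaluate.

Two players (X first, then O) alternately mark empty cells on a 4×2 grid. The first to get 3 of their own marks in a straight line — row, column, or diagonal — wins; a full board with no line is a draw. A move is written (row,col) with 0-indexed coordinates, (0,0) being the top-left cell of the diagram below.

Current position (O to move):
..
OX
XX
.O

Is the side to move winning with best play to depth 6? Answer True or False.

O winning at [../OX/XX/.O]: False

ply 1, O at ../OX/XX/.O | (0,0)=-1→O./OX/XX/.O; (0,1)=+0→.O/OX/XX/.O*; (3,0)=-1→../OX/XX/OO
ply 2, X at .O/OX/XX/.O | (0,0)=+0→XO/OX/XX/.O*; (3,0)=+0→.O/OX/XX/XO
ply 3, O at XO/OX/XX/.O | (3,0)=+0→XO/OX/XX/OO*
ply 4: XO/OX/XX/OO is terminal +0 (X); from ../OX/XX/.O depth 6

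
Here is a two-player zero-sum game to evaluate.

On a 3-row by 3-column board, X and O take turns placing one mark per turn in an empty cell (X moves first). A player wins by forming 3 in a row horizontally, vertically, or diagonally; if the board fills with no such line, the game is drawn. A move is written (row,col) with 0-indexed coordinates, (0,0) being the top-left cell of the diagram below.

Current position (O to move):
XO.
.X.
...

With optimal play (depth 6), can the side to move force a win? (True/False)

ply 1, O at XO./.X./... | (0,2)=-1→XOO/.X./...*; (1,0)=-1→XO./OX./...; (1,2)=-1→XO./.XO/...; (2,0)=-1→XO./.X./O..; (2,1)=-1→XO./.X./.O.; (2,2)=-1→XO./.X./..O
ply 2, X at XOO/.X./... | (1,0)=+1→XOO/XX./...*; (1,2)=+1→XOO/.XX/...; (2,0)=+1→XOO/.X./X..; (2,1)=+0→XOO/.X./.X.; (2,2)=+1→XOO/.X./..X
ply 3, O at XOO/XX./... | (1,2)=-1→XOO/XXO/...*; (2,0)=-1→XOO/XX./O..; (2,1)=-1→XOO/XX./.O.; (2,2)=-1→XOO/XX./..O
ply 4, X at XOO/XXO/... | (2,0)=+1→XOO/XXO/X..*; (2,1)=-1→XOO/XXO/.X.; (2,2)=+1→XOO/XXO/..X
ply 5: XOO/XXO/X.. is terminal -1 (O); from XO./.X./... depth 6

O winning at [XO./.X./...]: False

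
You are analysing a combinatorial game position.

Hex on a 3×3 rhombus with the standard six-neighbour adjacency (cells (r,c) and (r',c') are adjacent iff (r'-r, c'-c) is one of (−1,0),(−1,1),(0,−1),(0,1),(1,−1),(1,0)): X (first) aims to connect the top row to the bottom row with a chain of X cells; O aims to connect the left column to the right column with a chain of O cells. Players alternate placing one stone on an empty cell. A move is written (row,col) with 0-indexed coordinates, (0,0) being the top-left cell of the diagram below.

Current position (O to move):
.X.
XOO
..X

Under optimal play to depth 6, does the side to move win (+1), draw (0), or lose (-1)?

value(.X./XOO/..X, O) = +1

[.X./XOO/..X] O move#1: (0,0):-1/OX./XOO/..X, (0,2):-1/.XO/XOO/..X, (2,0):+1/.X./XOO/O.X*, (2,1):-1/.X./XOO/.OX
[.X./XOO/O.X] end (terminal -1, X#2); searched .X./XOO/..X to 6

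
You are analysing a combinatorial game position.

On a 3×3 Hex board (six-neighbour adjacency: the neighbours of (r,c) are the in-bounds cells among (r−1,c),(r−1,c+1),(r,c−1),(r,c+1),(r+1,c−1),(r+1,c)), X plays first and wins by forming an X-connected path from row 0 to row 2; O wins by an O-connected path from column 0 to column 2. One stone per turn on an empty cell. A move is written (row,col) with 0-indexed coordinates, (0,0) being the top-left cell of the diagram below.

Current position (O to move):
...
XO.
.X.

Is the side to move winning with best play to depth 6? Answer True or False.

[.../XO./.X.] O move#1: (0,0):+1/O../XO./.X.*, (0,1):+1/.O./XO./.X., (0,2):-1/..O/XO./.X., (1,2):-1/.../XOO/.X., (2,0):+1/.../XO./OX., (2,2):-1/.../XO./.XO
[O../XO./.X.] X move#2: (0,1):-1/OX./XO./.X.*, (0,2):-1/O.X/XO./.X., (1,2):-1/O../XOX/.X., (2,0):-1/O../XO./XX., (2,2):-1/O../XO./.XX
[OX./XO./.X.] O move#3: (0,2):-1/OXO/XO./.X., (1,2):-1/OX./XOO/.X., (2,0):+1/OX./XO./OX.*, (2,2):-1/OX./XO./.XO
[OX./XO./OX.] X move#4: (0,2):-1/OXX/XO./OX.*, (1,2):-1/OX./XOX/OX., (2,2):-1/OX./XO./OXX
[OXX/XO./OX.] O move#5: (1,2):+1/OXX/XOO/OX.*, (2,2):-1/OXX/XO./OXO
[OXX/XOO/OX.] end (terminal -1, X#6); searched .../XO./.X. to 6

O winning at [.../XO./.X.]: True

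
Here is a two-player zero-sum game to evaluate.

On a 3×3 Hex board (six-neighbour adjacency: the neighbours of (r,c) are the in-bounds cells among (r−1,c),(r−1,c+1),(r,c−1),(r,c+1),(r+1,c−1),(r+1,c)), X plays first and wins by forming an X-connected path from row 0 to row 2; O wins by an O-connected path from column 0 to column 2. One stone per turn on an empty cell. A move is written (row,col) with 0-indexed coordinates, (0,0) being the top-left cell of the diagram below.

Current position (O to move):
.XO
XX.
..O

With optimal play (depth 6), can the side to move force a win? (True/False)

p1 O@[.XO/XX./..O]: (0,0)[OXO/XX./..O]-1* (1,2)[.XO/XXO/..O]-1 (2,0)[.XO/XX./O.O]-1 (2,1)[.XO/XX./.OO]-1
p2 X@[OXO/XX./..O]: (1,2)[OXO/XXX/..O]+1* (2,0)[OXO/XX./X.O]+1 (2,1)[OXO/XX./.XO]+1
p3 O@[OXO/XXX/..O]: (2,0)[OXO/XXX/O.O]-1* (2,1)[OXO/XXX/.OO]-1
p4 X@[OXO/XXX/O.O]: (2,1)[OXO/XXX/OXO]+1*
p5 O@[OXO/XXX/OXO] terminal -1; root [.XO/XX./..O] d6

O winning at [.XO/XX./..O]: False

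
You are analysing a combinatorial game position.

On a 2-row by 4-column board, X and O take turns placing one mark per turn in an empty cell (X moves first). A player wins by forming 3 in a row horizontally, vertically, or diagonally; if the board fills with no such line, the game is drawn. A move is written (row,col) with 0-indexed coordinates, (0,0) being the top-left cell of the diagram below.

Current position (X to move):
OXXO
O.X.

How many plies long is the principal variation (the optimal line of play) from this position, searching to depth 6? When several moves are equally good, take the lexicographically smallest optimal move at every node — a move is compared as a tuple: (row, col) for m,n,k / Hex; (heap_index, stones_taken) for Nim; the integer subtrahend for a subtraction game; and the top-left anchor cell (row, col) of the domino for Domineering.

PV length from [OXXO/O.X.]: 2 plies

p1 X@[OXXO/O.X.]: (1,1)[OXXO/OXX.]+0* (1,3)[OXXO/O.XX]+0
p2 O@[OXXO/OXX.]: (1,3)[OXXO/OXXO]+0*
p3 X@[OXXO/OXXO] terminal +0; root [OXXO/O.X.] d6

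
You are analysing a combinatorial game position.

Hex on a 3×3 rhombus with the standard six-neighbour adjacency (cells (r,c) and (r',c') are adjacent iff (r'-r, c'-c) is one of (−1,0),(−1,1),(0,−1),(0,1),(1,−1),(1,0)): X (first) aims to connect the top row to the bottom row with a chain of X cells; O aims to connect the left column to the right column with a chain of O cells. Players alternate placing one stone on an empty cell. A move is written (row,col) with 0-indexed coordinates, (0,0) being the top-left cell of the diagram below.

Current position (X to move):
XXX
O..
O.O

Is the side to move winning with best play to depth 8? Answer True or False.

X winning at [XXX/O../O.O]: True

ply 1, X at XXX/O../O.O | (1,1)=-1→XXX/OX./O.O; (1,2)=-1→XXX/O.X/O.O; (2,1)=+1→XXX/O../OXO*
ply 2, O at XXX/O../OXO | (1,1)=-1→XXX/OO./OXO*; (1,2)=-1→XXX/O.O/OXO
ply 3, X at XXX/OO./OXO | (1,2)=+1→XXX/OOX/OXO*
ply 4: XXX/OOX/OXO is terminal -1 (O); from XXX/O../O.O depth 8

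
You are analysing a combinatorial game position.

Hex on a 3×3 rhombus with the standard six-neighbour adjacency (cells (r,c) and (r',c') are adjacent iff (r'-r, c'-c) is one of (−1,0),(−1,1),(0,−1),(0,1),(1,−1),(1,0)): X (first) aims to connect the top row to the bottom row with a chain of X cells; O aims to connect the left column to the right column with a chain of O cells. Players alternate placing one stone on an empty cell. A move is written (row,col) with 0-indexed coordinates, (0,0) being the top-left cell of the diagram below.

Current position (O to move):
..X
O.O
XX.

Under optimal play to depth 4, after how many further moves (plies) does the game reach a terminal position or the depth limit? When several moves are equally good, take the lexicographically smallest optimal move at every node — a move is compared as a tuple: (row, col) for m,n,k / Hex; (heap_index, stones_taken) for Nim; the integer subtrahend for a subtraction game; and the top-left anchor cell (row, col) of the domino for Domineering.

p1 O@[..X/O.O/XX.]: (0,0)[O.X/O.O/XX.]-1 (0,1)[.OX/O.O/XX.]-1 (1,1)[..X/OOO/XX.]+1* (2,2)[..X/O.O/XXO]-1
p2 X@[..X/OOO/XX.] terminal -1; root [..X/O.O/XX.] d4

PV length from [..X/O.O/XX.]: 1 ply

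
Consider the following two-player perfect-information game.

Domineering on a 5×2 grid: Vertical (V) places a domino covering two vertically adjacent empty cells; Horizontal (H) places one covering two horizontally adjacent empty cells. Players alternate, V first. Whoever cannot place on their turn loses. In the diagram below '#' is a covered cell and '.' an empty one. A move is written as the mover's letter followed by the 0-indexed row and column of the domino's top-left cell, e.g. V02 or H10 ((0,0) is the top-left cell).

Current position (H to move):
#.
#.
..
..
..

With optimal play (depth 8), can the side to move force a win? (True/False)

H winning at [#./#./../../..]: True

ply 1, H at #./#./../../.. | H20=-1→#./#./##/../..; H30=+1→#./#./../##/..*; H40=-1→#./#./../../##
ply 2, V at #./#./../##/.. | V01=-1→##/##/../##/..*; V11=-1→#./##/.#/##/..
ply 3, H at ##/##/../##/.. | H20=+1→##/##/##/##/..*; H40=+1→##/##/../##/##
ply 4: ##/##/##/##/.. is terminal -1 (V); from #./#./../../.. depth 8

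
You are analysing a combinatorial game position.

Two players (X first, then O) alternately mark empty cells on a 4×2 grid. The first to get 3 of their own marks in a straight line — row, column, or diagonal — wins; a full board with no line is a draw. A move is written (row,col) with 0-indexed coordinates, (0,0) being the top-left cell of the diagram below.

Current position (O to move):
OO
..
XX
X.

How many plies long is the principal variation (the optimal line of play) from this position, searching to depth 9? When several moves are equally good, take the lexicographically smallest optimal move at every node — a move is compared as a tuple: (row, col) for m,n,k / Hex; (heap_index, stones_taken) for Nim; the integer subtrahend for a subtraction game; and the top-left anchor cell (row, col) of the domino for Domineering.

p1 O@[OO/../XX/X.]: (1,0)[OO/O./XX/X.]+0* (1,1)[OO/.O/XX/X.]-1 (3,1)[OO/../XX/XO]-1
p2 X@[OO/O./XX/X.]: (1,1)[OO/OX/XX/X.]+0* (3,1)[OO/O./XX/XX]+0
p3 O@[OO/OX/XX/X.]: (3,1)[OO/OX/XX/XO]+0*
p4 X@[OO/OX/XX/XO] terminal +0; root [OO/../XX/X.] d9

PV length from [OO/../XX/X.]: 3 plies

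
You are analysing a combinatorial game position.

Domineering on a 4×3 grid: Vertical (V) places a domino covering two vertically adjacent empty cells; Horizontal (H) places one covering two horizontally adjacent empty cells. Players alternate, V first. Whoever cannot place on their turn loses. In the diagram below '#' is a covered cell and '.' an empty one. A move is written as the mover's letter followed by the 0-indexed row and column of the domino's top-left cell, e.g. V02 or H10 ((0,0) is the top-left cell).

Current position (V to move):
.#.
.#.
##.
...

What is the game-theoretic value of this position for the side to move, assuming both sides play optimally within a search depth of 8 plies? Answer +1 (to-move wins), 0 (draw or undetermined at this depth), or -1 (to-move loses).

value(.#./.#./##./..., V) = +1

p1 V@[.#./.#./##./...]: V00[##./##./##./...]+1* V02[.##/.##/##./...]+1 V12[.#./.##/###/...]+1 V22[.#./.#./###/..#]+1
p2 H@[##./##./##./...]: H30[##./##./##./##.]-1* H31[##./##./##./.##]-1
p3 V@[##./##./##./##.]: V02[###/###/##./##.]+1* V12[##./###/###/##.]+1 V22[##./##./###/###]+1
p4 H@[###/###/##./##.] terminal -1; root [.#./.#./##./...] d8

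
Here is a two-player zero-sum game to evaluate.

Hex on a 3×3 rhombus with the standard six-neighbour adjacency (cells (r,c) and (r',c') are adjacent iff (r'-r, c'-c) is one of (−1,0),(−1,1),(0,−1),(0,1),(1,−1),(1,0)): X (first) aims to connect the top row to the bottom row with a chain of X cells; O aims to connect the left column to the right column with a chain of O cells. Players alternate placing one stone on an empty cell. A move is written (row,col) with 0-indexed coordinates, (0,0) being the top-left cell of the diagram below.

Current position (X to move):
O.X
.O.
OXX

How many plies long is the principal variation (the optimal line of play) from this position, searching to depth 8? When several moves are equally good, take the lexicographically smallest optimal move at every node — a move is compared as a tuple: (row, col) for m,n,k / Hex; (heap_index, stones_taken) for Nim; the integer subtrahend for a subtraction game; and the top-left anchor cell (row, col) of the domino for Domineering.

p1 X@[O.X/.O./OXX]: (0,1)[OXX/.O./OXX]-1 (1,0)[O.X/XO./OXX]-1 (1,2)[O.X/.OX/OXX]+1*
p2 O@[O.X/.OX/OXX] terminal -1; root [O.X/.O./OXX] d8

PV length from [O.X/.O./OXX]: 1 ply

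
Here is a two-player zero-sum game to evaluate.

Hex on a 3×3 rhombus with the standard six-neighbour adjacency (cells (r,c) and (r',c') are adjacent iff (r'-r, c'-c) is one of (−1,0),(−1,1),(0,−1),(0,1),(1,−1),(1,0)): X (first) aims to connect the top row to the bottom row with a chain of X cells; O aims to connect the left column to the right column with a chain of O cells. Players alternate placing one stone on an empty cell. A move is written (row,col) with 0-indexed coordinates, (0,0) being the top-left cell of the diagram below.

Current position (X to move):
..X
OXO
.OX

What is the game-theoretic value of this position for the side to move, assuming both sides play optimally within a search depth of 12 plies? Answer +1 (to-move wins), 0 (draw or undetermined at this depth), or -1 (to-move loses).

ply 1, X at ..X/OXO/.OX | (0,0)=-1→X.X/OXO/.OX; (0,1)=-1→.XX/OXO/.OX; (2,0)=+1→..X/OXO/XOX*
ply 2: ..X/OXO/XOX is terminal -1 (O); from ..X/OXO/.OX depth 12

value(..X/OXO/.OX, X) = +1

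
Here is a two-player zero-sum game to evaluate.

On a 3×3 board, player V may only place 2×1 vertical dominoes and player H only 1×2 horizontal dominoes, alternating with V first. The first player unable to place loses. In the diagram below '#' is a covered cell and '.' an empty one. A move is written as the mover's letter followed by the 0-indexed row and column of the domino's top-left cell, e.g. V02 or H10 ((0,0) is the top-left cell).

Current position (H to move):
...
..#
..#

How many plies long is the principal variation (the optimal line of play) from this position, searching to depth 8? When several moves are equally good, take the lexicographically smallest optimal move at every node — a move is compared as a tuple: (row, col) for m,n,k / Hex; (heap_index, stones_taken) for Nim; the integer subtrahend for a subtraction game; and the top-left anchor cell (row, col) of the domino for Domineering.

p1 H@[.../..#/..#]: H00[##./..#/..#]-1 H01[.##/..#/..#]-1 H10[.../###/..#]+1* H20[.../..#/###]-1
p2 V@[.../###/..#] terminal -1; root [.../..#/..#] d8

PV length from [.../..#/..#]: 1 ply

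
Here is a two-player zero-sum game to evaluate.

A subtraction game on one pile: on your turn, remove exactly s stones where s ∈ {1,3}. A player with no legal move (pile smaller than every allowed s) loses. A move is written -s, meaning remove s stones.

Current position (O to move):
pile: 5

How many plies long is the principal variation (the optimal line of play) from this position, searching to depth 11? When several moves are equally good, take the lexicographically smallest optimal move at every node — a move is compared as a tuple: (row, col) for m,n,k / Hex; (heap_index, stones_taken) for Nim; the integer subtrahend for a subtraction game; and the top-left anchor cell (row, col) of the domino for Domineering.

PV length from [5]: 5 plies

ply 1, O at 5 | -1=+1→4*; -3=+1→2
ply 2, X at 4 | -1=-1→3*; -3=-1→1
ply 3, O at 3 | -1=+1→2*; -3=+1→0
ply 4, X at 2 | -1=-1→1*
ply 5, O at 1 | -1=+1→0*
ply 6: 0 is terminal -1 (X); from 5 depth 11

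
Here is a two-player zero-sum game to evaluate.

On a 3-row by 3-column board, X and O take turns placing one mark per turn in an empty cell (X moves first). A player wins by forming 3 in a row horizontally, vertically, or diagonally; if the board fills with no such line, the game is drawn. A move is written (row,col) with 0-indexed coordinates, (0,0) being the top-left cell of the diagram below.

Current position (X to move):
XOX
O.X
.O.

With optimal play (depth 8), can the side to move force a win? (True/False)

ply 1, X at XOX/O.X/.O. | (1,1)=+1→XOX/OXX/.O.*; (2,0)=-1→XOX/O.X/XO.; (2,2)=+1→XOX/O.X/.OX
ply 2, O at XOX/OXX/.O. | (2,0)=-1→XOX/OXX/OO.*; (2,2)=-1→XOX/OXX/.OO
ply 3, X at XOX/OXX/OO. | (2,2)=+1→XOX/OXX/OOX*
ply 4: XOX/OXX/OOX is terminal -1 (O); from XOX/O.X/.O. depth 8

X winning at [XOX/O.X/.O.]: True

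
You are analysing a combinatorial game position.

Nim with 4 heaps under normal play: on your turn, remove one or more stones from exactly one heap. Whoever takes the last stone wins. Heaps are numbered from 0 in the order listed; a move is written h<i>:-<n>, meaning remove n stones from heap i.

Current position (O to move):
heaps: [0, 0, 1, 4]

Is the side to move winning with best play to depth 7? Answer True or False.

ply 1, O at (0,0,1,4) | h2:-1=-1→(0,0,0,4); h3:-1=-1→(0,0,1,3); h3:-2=-1→(0,0,1,2); h3:-3=+1→(0,0,1,1)*; h3:-4=-1→(0,0,1,0)
ply 2, X at (0,0,1,1) | h2:-1=-1→(0,0,0,1)*; h3:-1=-1→(0,0,1,0)
ply 3, O at (0,0,0,1) | h3:-1=+1→(0,0,0,0)*
ply 4: (0,0,0,0) is terminal -1 (X); from (0,0,1,4) depth 7

O winning at [(0,0,1,4)]: True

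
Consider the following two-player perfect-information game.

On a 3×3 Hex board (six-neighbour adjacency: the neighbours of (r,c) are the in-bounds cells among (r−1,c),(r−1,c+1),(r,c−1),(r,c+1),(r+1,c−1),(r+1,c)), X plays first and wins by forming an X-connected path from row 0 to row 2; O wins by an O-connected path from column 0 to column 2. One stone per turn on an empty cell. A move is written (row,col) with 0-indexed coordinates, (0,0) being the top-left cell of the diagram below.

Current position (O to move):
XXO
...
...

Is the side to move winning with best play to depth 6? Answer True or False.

O winning at [XXO/.../...]: True

[XXO/.../...] O move#1: (1,0):-1/XXO/O../..., (1,1):+1/XXO/.O./...*, (1,2):-1/XXO/..O/..., (2,0):+1/XXO/.../O.., (2,1):-1/XXO/.../.O., (2,2):-1/XXO/.../..O
[XXO/.O./...] X move#2: (1,0):-1/XXO/XO./...*, (1,2):-1/XXO/.OX/..., (2,0):-1/XXO/.O./X.., (2,1):-1/XXO/.O./.X., (2,2):-1/XXO/.O./..X
[XXO/XO./...] O move#3: (1,2):-1/XXO/XOO/..., (2,0):+1/XXO/XO./O..*, (2,1):-1/XXO/XO./.O., (2,2):-1/XXO/XO./..O
[XXO/XO./O..] end (terminal -1, X#4); searched XXO/.../... to 6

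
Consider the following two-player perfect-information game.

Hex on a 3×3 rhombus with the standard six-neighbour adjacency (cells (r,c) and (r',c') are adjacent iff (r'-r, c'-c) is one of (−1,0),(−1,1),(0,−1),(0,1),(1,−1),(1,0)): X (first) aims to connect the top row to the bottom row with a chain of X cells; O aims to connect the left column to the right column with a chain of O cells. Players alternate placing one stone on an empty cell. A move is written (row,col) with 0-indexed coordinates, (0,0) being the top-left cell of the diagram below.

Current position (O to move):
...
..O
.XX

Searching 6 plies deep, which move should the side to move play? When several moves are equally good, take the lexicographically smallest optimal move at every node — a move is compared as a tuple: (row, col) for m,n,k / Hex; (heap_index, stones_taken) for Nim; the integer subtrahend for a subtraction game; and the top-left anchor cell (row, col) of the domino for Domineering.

O's best at [.../..O/.XX]: (0,1)

p1 O@[.../..O/.XX]: (0,0)[O../..O/.XX]-1 (0,1)[.O./..O/.XX]+1* (0,2)[..O/..O/.XX]-1 (1,0)[.../O.O/.XX]-1 (1,1)[.../.OO/.XX]+1 (2,0)[.../..O/OXX]-1
p2 X@[.O./..O/.XX]: (0,0)[XO./..O/.XX]-1* (0,2)[.OX/..O/.XX]-1 (1,0)[.O./X.O/.XX]-1 (1,1)[.O./.XO/.XX]-1 (2,0)[.O./..O/XXX]-1
p3 O@[XO./..O/.XX]: (0,2)[XOO/..O/.XX]-1 (1,0)[XO./O.O/.XX]+1* (1,1)[XO./.OO/.XX]+1 (2,0)[XO./..O/OXX]-1
p4 X@[XO./O.O/.XX]: (0,2)[XOX/O.O/.XX]-1* (1,1)[XO./OXO/.XX]-1 (2,0)[XO./O.O/XXX]-1
p5 O@[XOX/O.O/.XX]: (1,1)[XOX/OOO/.XX]+1* (2,0)[XOX/O.O/OXX]-1
p6 X@[XOX/OOO/.XX] terminal -1; root [.../..O/.XX] d6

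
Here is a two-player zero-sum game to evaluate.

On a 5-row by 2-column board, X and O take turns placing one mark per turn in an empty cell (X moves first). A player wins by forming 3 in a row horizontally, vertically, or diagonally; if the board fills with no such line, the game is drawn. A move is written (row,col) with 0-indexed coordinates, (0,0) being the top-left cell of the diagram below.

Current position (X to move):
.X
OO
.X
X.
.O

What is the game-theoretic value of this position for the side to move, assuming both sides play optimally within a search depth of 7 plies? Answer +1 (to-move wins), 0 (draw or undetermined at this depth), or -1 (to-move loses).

value(.X/OO/.X/X./.O, X) = 0

ply 1, X at .X/OO/.X/X./.O | (0,0)=+0→XX/OO/.X/X./.O*; (2,0)=+0→.X/OO/XX/X./.O; (3,1)=+0→.X/OO/.X/XX/.O; (4,0)=+0→.X/OO/.X/X./XO
ply 2, O at XX/OO/.X/X./.O | (2,0)=+0→XX/OO/OX/X./.O*; (3,1)=+0→XX/OO/.X/XO/.O; (4,0)=+0→XX/OO/.X/X./OO
ply 3, X at XX/OO/OX/X./.O | (3,1)=+0→XX/OO/OX/XX/.O*; (4,0)=+0→XX/OO/OX/X./XO
ply 4, O at XX/OO/OX/XX/.O | (4,0)=+0→XX/OO/OX/XX/OO*
ply 5: XX/OO/OX/XX/OO is terminal +0 (X); from .X/OO/.X/X./.O depth 7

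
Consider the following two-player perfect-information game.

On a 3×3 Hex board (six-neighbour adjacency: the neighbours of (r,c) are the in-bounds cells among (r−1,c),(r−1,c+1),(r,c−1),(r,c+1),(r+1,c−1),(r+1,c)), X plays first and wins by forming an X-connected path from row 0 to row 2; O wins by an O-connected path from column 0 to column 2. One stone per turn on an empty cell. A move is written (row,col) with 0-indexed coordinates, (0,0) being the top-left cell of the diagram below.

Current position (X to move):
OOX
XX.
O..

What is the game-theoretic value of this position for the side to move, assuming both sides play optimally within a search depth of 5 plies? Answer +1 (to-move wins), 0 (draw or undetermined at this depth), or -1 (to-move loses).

[OOX/XX./O..] X move#1: (1,2):+1/OOX/XXX/O..*, (2,1):+1/OOX/XX./OX., (2,2):+1/OOX/XX./O.X
[OOX/XXX/O..] O move#2: (2,1):-1/OOX/XXX/OO.*, (2,2):-1/OOX/XXX/O.O
[OOX/XXX/OO.] X move#3: (2,2):+1/OOX/XXX/OOX*
[OOX/XXX/OOX] end (terminal -1, O#4); searched OOX/XX./O.. to 5

value(OOX/XX./O.., X) = +1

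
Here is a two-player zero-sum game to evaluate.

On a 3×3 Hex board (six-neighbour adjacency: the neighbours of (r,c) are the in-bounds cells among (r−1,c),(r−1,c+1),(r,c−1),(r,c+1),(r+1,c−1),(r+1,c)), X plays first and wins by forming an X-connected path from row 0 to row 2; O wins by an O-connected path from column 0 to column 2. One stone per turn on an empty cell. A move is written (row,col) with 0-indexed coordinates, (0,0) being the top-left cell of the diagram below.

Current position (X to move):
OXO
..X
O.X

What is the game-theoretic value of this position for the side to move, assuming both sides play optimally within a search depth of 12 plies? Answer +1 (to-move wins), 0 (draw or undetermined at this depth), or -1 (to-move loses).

p1 X@[OXO/..X/O.X]: (1,0)[OXO/X.X/O.X]-1 (1,1)[OXO/.XX/O.X]+1* (2,1)[OXO/..X/OXX]-1
p2 O@[OXO/.XX/O.X] terminal -1; root [OXO/..X/O.X] d12

value(OXO/..X/O.X, X) = +1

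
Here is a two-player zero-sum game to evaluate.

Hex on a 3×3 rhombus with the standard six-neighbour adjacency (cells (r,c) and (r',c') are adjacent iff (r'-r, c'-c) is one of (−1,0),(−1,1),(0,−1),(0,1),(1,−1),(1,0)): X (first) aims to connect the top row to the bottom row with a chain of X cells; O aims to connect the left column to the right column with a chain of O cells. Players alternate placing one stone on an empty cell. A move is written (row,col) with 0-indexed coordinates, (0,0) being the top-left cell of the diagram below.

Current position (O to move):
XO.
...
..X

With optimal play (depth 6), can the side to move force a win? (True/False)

ply 1, O at XO./.../..X | (0,2)=-1→XOO/.../..X; (1,0)=-1→XO./O../..X; (1,1)=+1→XO./.O./..X*; (1,2)=-1→XO./..O/..X; (2,0)=-1→XO./.../O.X; (2,1)=-1→XO./.../.OX
ply 2, X at XO./.O./..X | (0,2)=-1→XOX/.O./..X*; (1,0)=-1→XO./XO./..X; (1,2)=-1→XO./.OX/..X; (2,0)=-1→XO./.O./X.X; (2,1)=-1→XO./.O./.XX
ply 3, O at XOX/.O./..X | (1,0)=-1→XOX/OO./..X; (1,2)=+1→XOX/.OO/..X*; (2,0)=-1→XOX/.O./O.X; (2,1)=-1→XOX/.O./.OX
ply 4, X at XOX/.OO/..X | (1,0)=-1→XOX/XOO/..X*; (2,0)=-1→XOX/.OO/X.X; (2,1)=-1→XOX/.OO/.XX
ply 5, O at XOX/XOO/..X | (2,0)=+1→XOX/XOO/O.X*; (2,1)=-1→XOX/XOO/.OX
ply 6: XOX/XOO/O.X is terminal -1 (X); from XO./.../..X depth 6

O winning at [XO./.../..X]: True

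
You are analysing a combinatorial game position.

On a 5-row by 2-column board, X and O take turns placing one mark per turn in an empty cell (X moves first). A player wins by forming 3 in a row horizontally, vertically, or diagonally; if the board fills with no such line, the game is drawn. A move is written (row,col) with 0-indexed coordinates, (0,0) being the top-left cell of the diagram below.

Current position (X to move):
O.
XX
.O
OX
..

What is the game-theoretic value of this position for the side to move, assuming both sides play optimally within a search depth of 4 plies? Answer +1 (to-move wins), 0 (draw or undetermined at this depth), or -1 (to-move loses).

value(O./XX/.O/OX/.., X) = 0

[O./XX/.O/OX/..] X move#1: (0,1):+0/OX/XX/.O/OX/..*, (2,0):+0/O./XX/XO/OX/.., (4,0):+0/O./XX/.O/OX/X., (4,1):+0/O./XX/.O/OX/.X
[OX/XX/.O/OX/..] O move#2: (2,0):+0/OX/XX/OO/OX/..*, (4,0):+0/OX/XX/.O/OX/O., (4,1):+0/OX/XX/.O/OX/.O
[OX/XX/OO/OX/..] X move#3: (4,0):+0/OX/XX/OO/OX/X.*, (4,1):-1/OX/XX/OO/OX/.X
[OX/XX/OO/OX/X.] O move#4: (4,1):+0/OX/XX/OO/OX/XO*
[OX/XX/OO/OX/XO] end (terminal +0, X#5); searched O./XX/.O/OX/.. to 4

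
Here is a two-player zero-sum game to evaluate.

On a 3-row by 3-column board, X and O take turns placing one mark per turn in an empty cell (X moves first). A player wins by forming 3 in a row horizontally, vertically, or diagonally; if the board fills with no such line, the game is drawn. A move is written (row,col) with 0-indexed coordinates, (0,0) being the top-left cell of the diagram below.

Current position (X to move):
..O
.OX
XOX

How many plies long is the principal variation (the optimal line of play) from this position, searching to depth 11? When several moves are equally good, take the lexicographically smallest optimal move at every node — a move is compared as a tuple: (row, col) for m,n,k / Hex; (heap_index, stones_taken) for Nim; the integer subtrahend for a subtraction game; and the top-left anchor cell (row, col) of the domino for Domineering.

ply 1, X at ..O/.OX/XOX | (0,0)=-1→X.O/.OX/XOX; (0,1)=+0→.XO/.OX/XOX*; (1,0)=-1→..O/XOX/XOX
ply 2, O at .XO/.OX/XOX | (0,0)=+0→OXO/.OX/XOX*; (1,0)=+0→.XO/OOX/XOX
ply 3, X at OXO/.OX/XOX | (1,0)=+0→OXO/XOX/XOX*
ply 4: OXO/XOX/XOX is terminal +0 (O); from ..O/.OX/XOX depth 11

PV length from [..O/.OX/XOX]: 3 plies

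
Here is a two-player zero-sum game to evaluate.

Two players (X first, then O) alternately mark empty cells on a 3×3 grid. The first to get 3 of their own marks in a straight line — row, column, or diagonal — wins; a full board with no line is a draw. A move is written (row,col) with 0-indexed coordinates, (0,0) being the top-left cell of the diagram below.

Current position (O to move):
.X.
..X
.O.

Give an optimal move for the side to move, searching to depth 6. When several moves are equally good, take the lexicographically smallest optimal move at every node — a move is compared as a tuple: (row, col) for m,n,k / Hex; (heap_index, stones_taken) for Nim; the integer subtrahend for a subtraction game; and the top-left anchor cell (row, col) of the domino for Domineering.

O's best at [.X./..X/.O.]: (0,0)

p1 O@[.X./..X/.O.]: (0,0)[OX./..X/.O.]+0* (0,2)[.XO/..X/.O.]+0 (1,0)[.X./O.X/.O.]-1 (1,1)[.X./.OX/.O.]-1 (2,0)[.X./..X/OO.]-1 (2,2)[.X./..X/.OO]-1
p2 X@[OX./..X/.O.]: (0,2)[OXX/..X/.O.]-1 (1,0)[OX./X.X/.O.]+0* (1,1)[OX./.XX/.O.]+0 (2,0)[OX./..X/XO.]+0 (2,2)[OX./..X/.OX]+0
p3 O@[OX./X.X/.O.]: (0,2)[OXO/X.X/.O.]-1 (1,1)[OX./XOX/.O.]+0* (2,0)[OX./X.X/OO.]-1 (2,2)[OX./X.X/.OO]-1
p4 X@[OX./XOX/.O.]: (0,2)[OXX/XOX/.O.]-1 (2,0)[OX./XOX/XO.]-1 (2,2)[OX./XOX/.OX]+0*
p5 O@[OX./XOX/.OX]: (0,2)[OXO/XOX/.OX]+0* (2,0)[OX./XOX/OOX]-1
p6 X@[OXO/XOX/.OX]: (2,0)[OXO/XOX/XOX]+0*
p7 O@[OXO/XOX/XOX] terminal +0; root [.X./..X/.O.] d6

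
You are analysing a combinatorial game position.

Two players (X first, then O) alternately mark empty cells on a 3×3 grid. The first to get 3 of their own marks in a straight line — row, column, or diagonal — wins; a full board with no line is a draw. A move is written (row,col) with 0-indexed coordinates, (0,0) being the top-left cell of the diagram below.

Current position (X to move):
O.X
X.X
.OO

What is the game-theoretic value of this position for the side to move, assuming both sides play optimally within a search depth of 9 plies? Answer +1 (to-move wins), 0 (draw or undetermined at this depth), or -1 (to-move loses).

[O.X/X.X/.OO] X move#1: (0,1):-1/OXX/X.X/.OO, (1,1):+1/O.X/XXX/.OO*, (2,0):-1/O.X/X.X/XOO
[O.X/XXX/.OO] end (terminal -1, O#2); searched O.X/X.X/.OO to 9

value(O.X/X.X/.OO, X) = +1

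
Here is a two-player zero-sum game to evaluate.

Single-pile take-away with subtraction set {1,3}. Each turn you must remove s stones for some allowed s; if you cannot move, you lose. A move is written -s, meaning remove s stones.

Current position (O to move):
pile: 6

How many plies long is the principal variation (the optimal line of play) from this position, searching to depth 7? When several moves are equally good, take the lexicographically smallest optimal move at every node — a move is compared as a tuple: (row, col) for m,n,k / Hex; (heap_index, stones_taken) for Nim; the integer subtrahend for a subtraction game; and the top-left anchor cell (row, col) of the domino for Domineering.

ply 1, O at 6 | -1=-1→5*; -3=-1→3
ply 2, X at 5 | -1=+1→4*; -3=+1→2
ply 3, O at 4 | -1=-1→3*; -3=-1→1
ply 4, X at 3 | -1=+1→2*; -3=+1→0
ply 5, O at 2 | -1=-1→1*
ply 6, X at 1 | -1=+1→0*
ply 7: 0 is terminal -1 (O); from 6 depth 7

PV length from [6]: 6 plies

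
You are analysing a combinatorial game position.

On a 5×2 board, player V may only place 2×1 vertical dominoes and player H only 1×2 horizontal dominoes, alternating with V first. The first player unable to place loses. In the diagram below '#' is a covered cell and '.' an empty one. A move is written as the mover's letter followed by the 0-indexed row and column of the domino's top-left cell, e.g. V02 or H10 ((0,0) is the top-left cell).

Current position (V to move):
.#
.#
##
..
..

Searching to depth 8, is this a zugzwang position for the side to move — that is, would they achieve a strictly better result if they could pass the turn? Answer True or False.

zugzwang(.#/.#/##/../.., V) = False

[.#/.#/##/../..] V move#1: V00:-1/##/##/##/../.., V30:+1/.#/.#/##/#./#.*, V31:+1/.#/.#/##/.#/.#
[.#/.#/##/#./#.] end (terminal -1, H#2); searched .#/.#/##/../.. to 8
suppose V passes — search the same position with H to move:
pass> [.#/.#/##/../..] H move#1: H30:+1/.#/.#/##/##/..*, H40:+1/.#/.#/##/../##
pass> [.#/.#/##/##/..] V move#2: V00:-1/##/##/##/##/..*
pass> [##/##/##/##/..] H move#3: H40:+1/##/##/##/##/##*
pass> [##/##/##/##/##] end (terminal -1, V#4); searched .#/.#/##/../.. to 8
for V: play +1, pass -1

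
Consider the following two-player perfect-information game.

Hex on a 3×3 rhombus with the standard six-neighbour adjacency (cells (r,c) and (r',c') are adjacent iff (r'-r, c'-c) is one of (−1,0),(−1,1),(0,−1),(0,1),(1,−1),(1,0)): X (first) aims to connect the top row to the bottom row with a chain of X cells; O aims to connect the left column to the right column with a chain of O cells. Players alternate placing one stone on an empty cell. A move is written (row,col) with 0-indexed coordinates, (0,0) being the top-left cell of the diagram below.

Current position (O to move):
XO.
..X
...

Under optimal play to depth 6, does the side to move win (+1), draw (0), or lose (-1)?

ply 1, O at XO./..X/... | (0,2)=-1→XOO/..X/...*; (1,0)=-1→XO./O.X/...; (1,1)=-1→XO./.OX/...; (2,0)=-1→XO./..X/O..; (2,1)=-1→XO./..X/.O.; (2,2)=-1→XO./..X/..O
ply 2, X at XOO/..X/... | (1,0)=+1→XOO/X.X/...*; (1,1)=-1→XOO/.XX/...; (2,0)=-1→XOO/..X/X..; (2,1)=-1→XOO/..X/.X.; (2,2)=-1→XOO/..X/..X
ply 3, O at XOO/X.X/... | (1,1)=-1→XOO/XOX/...*; (2,0)=-1→XOO/X.X/O..; (2,1)=-1→XOO/X.X/.O.; (2,2)=-1→XOO/X.X/..O
ply 4, X at XOO/XOX/... | (2,0)=+1→XOO/XOX/X..*; (2,1)=-1→XOO/XOX/.X.; (2,2)=-1→XOO/XOX/..X
ply 5: XOO/XOX/X.. is terminal -1 (O); from XO./..X/... depth 6

value(XO./..X/..., O) = -1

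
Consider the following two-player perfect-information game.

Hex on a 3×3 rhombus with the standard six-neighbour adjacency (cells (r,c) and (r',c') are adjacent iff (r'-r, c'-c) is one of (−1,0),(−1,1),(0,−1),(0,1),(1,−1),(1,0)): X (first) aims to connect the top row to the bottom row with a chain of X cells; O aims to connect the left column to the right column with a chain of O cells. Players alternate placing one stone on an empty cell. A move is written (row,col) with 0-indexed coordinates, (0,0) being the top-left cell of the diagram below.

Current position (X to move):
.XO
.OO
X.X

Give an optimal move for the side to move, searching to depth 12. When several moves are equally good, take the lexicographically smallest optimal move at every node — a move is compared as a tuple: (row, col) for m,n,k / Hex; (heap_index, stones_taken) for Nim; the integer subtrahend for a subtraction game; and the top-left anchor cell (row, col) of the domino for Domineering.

X's best at [.XO/.OO/X.X]: (1,0)

p1 X@[.XO/.OO/X.X]: (0,0)[XXO/.OO/X.X]-1 (1,0)[.XO/XOO/X.X]+1* (2,1)[.XO/.OO/XXX]-1
p2 O@[.XO/XOO/X.X] terminal -1; root [.XO/.OO/X.X] d12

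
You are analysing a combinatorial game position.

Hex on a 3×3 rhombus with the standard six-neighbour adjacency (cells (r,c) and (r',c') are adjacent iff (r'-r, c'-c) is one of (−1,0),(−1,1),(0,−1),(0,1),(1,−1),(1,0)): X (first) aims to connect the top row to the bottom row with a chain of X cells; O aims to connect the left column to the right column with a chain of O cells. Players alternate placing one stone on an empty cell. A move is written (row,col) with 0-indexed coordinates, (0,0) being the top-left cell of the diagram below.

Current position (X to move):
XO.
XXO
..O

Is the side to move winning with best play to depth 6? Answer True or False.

X winning at [XO./XXO/..O]: True

[XO./XXO/..O] X move#1: (0,2):+1/XOX/XXO/..O*, (2,0):+1/XO./XXO/X.O, (2,1):+1/XO./XXO/.XO
[XOX/XXO/..O] O move#2: (2,0):-1/XOX/XXO/O.O*, (2,1):-1/XOX/XXO/.OO
[XOX/XXO/O.O] X move#3: (2,1):+1/XOX/XXO/OXO*
[XOX/XXO/OXO] end (terminal -1, O#4); searched XO./XXO/..O to 6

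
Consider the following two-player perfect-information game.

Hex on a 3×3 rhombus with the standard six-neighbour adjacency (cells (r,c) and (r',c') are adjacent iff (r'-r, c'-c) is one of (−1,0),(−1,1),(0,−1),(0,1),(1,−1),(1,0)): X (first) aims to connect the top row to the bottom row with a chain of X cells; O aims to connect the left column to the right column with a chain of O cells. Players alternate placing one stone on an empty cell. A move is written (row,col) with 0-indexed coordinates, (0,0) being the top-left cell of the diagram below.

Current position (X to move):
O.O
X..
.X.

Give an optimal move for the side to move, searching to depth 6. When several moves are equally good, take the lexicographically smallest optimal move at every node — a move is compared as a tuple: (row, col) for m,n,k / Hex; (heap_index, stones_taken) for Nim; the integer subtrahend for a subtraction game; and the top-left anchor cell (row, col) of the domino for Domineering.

X's best at [O.O/X../.X.]: (0,1)

ply 1, X at O.O/X../.X. | (0,1)=+1→OXO/X../.X.*; (1,1)=-1→O.O/XX./.X.; (1,2)=-1→O.O/X.X/.X.; (2,0)=-1→O.O/X../XX.; (2,2)=-1→O.O/X../.XX
ply 2, O at OXO/X../.X. | (1,1)=-1→OXO/XO./.X.*; (1,2)=-1→OXO/X.O/.X.; (2,0)=-1→OXO/X../OX.; (2,2)=-1→OXO/X../.XO
ply 3, X at OXO/XO./.X. | (1,2)=-1→OXO/XOX/.X.; (2,0)=+1→OXO/XO./XX.*; (2,2)=-1→OXO/XO./.XX
ply 4: OXO/XO./XX. is terminal -1 (O); from O.O/X../.X. depth 6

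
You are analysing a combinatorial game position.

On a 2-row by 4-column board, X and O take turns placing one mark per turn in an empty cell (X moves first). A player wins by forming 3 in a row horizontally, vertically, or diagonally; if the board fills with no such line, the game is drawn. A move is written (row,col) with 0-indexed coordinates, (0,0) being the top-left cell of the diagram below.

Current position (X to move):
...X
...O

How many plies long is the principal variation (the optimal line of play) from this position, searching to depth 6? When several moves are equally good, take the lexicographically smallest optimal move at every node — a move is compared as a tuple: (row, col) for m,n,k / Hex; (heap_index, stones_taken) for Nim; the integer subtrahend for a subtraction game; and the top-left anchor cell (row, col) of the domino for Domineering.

PV length from [...X/...O]: 6 plies

[...X/...O] X move#1: (0,0):+0/X..X/...O*, (0,1):+0/.X.X/...O, (0,2):+0/..XX/...O, (1,0):+0/...X/X..O, (1,1):+0/...X/.X.O, (1,2):+0/...X/..XO
[X..X/...O] O move#2: (0,1):+0/XO.X/...O*, (0,2):+0/X.OX/...O, (1,0):+0/X..X/O..O, (1,1):+0/X..X/.O.O, (1,2):+0/X..X/..OO
[XO.X/...O] X move#3: (0,2):+0/XOXX/...O*, (1,0):+0/XO.X/X..O, (1,1):+0/XO.X/.X.O, (1,2):+0/XO.X/..XO
[XOXX/...O] O move#4: (1,0):+0/XOXX/O..O*, (1,1):+0/XOXX/.O.O, (1,2):+0/XOXX/..OO
[XOXX/O..O] X move#5: (1,1):+0/XOXX/OX.O*, (1,2):+0/XOXX/O.XO
[XOXX/OX.O] O move#6: (1,2):+0/XOXX/OXOO*
[XOXX/OXOO] end (terminal +0, X#7); searched ...X/...O to 6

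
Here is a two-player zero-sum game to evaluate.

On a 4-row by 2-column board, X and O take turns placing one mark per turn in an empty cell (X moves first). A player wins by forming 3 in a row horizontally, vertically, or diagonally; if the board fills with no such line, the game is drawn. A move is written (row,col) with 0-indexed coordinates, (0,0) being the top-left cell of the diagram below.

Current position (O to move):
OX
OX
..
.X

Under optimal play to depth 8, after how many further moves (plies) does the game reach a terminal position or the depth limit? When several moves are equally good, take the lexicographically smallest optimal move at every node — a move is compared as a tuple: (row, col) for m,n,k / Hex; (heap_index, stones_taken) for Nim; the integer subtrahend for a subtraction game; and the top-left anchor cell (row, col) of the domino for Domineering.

[OX/OX/../.X] O move#1: (2,0):+1/OX/OX/O./.X*, (2,1):+0/OX/OX/.O/.X, (3,0):-1/OX/OX/../OX
[OX/OX/O./.X] end (terminal -1, X#2); searched OX/OX/../.X to 8

PV length from [OX/OX/../.X]: 1 ply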